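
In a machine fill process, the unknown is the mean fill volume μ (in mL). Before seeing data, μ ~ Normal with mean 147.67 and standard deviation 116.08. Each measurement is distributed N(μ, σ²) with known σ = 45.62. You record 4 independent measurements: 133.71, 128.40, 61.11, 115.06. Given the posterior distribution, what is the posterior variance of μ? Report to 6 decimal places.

500.952714

For Normal data with known variance σ², a Normal(μ₀, σ₀²) prior on μ is conjugate. Posterior precision = 1/σ₀² + n/σ²; posterior mean is the precision-weighted average of μ₀ and x̄.
σ₀² = 116.08² = 13474.5664, σ² = 45.62² = 2081.1844; σ² + n·σ₀² = 2081.1844 + 4·13474.5664 = 55979.45.
Posterior precision = 1/σ₀² + n/σ² = 1/13474.5664 + 4/2081.1844 = (σ² + n·σ₀²)/(σ₀²σ²) = 55979.45/(13474.5664·2081.1844); posterior variance σₙ² = σ₀²σ²/(σ² + n·σ₀²) = 13474.5664·2081.1844/55979.45 = 500.952714.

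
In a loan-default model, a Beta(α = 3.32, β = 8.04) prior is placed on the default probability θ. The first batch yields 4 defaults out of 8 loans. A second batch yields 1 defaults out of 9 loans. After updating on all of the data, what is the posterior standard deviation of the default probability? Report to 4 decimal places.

The Beta prior is conjugate to a Binomial/Bernoulli likelihood; the update adds successes to α and failures to β.
After batch 1: Beta(3.32+4, 8.04+4) = Beta(7.32, 12.04).
After batch 2: Beta(7.32+1, 12.04+8) = Beta(8.32, 20.04).
Var = αβ/((α+β)²(α+β+1)) = 8.32·20.04/(28.36²·29.36) = 0.00706078; SD = √0.00706078 = 0.0840.

0.0840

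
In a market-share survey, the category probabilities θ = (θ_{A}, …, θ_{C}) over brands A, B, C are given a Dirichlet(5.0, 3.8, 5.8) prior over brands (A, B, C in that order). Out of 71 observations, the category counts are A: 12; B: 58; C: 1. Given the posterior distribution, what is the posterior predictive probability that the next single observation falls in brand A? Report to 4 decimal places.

The Dirichlet prior is conjugate to the Multinomial likelihood: each posterior αⱼ = prior αⱼ + observed count nⱼ.
Posterior concentration: (17.0, 61.8, 6.8), total = 85.6.
P(next = A | data) = α_{A}/Σα = 0.1986.

0.1986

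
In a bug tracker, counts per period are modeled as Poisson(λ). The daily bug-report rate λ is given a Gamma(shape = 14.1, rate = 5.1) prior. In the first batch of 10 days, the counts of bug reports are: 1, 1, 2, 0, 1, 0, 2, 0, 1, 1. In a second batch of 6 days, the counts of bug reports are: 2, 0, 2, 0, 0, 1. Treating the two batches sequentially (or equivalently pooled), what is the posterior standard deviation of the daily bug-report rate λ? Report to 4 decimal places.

0.2512

With a Gamma(shape α, rate β) prior, the Poisson likelihood is conjugate: the posterior is Gamma(α + ΣXᵢ, β + n).
Batch 1: sum of counts S = 9 over n = 10 days.
After batch 1: Gamma(α+S, β+n) = Gamma(14.1+9, 5.1+10) = Gamma(23.1, 15.1).
Batch 2: sum of counts S = 5 over n = 6 days.
After batch 2: Gamma(α+S, β+n) = Gamma(23.1+5, 15.1+6) = Gamma(28.1, 21.1).
SD = √α/β = √28.1/21.1 = 0.2512.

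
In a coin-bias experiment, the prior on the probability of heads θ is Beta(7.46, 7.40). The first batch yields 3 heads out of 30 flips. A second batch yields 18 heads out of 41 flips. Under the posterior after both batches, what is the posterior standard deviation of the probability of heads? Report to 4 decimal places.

0.0505

The Beta prior is conjugate to a Binomial/Bernoulli likelihood; the update adds successes to α and failures to β.
After batch 1: Beta(7.46+3, 7.40+27) = Beta(10.46, 34.40).
After batch 2: Beta(10.46+18, 34.40+23) = Beta(28.46, 57.40).
Var = αβ/((α+β)²(α+β+1)) = 28.46·57.40/(85.86²·86.86) = 0.00255120; SD = √0.00255120 = 0.0505.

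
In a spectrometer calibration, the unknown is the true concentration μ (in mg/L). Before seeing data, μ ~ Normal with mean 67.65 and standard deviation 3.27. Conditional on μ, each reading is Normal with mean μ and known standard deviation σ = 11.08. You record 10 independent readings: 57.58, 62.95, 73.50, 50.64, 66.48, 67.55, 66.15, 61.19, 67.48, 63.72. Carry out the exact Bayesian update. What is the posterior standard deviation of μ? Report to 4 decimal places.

For Normal data with known variance σ², a Normal(μ₀, σ₀²) prior on μ is conjugate. Posterior precision = 1/σ₀² + n/σ²; posterior mean is the precision-weighted average of μ₀ and x̄.
σ₀² = 3.27² = 10.6929, σ² = 11.08² = 122.7664; σ² + n·σ₀² = 122.7664 + 10·10.6929 = 229.6954.
Posterior precision = 1/σ₀² + n/σ² = 1/10.6929 + 10/122.7664 = (σ² + n·σ₀²)/(σ₀²σ²) = 229.6954/(10.6929·122.7664); posterior variance σₙ² = σ₀²σ²/(σ² + n·σ₀²) = 10.6929·122.7664/229.6954 = 5.715085.
Posterior SD = √σₙ² = √(10.6929·122.7664/229.6954) = 2.3906.

2.3906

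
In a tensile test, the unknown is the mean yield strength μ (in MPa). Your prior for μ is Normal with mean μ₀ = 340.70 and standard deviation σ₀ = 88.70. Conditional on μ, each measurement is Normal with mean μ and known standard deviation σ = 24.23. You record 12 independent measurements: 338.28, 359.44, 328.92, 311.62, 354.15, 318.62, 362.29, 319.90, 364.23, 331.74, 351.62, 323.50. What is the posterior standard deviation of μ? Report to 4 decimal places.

6.9730

For Normal data with known variance σ², a Normal(μ₀, σ₀²) prior on μ is conjugate. Posterior precision = 1/σ₀² + n/σ²; posterior mean is the precision-weighted average of μ₀ and x̄.
σ₀² = 88.70² = 7867.69, σ² = 24.23² = 587.0929; σ² + n·σ₀² = 587.0929 + 12·7867.69 = 94999.3729.
Posterior precision = 1/σ₀² + n/σ² = 1/7867.69 + 12/587.0929 = (σ² + n·σ₀²)/(σ₀²σ²) = 94999.3729/(7867.69·587.0929); posterior variance σₙ² = σ₀²σ²/(σ² + n·σ₀²) = 7867.69·587.0929/94999.3729 = 48.622057.
Posterior SD = √σₙ² = √(7867.69·587.0929/94999.3729) = 6.9730.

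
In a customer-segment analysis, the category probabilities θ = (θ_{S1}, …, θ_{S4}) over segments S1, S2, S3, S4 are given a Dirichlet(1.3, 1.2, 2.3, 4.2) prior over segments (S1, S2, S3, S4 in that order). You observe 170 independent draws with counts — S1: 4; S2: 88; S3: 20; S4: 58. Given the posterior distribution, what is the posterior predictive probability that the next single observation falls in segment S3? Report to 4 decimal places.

0.1246

The Dirichlet prior is conjugate to the Multinomial likelihood: each posterior αⱼ = prior αⱼ + observed count nⱼ.
Posterior concentration: (5.3, 89.2, 22.3, 62.2), total = 179.0.
P(next = S3 | data) = α_{S3}/Σα = 0.1246.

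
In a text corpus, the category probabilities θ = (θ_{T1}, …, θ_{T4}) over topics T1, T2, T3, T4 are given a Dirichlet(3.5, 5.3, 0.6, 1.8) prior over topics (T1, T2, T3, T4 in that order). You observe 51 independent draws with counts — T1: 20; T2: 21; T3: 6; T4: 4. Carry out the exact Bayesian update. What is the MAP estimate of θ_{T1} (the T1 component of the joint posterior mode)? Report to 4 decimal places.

0.3866

The Dirichlet prior is conjugate to the Multinomial likelihood: each posterior αⱼ = prior αⱼ + observed count nⱼ.
Posterior concentration: (23.5, 26.3, 6.6, 5.8), total = 62.2.
Joint mode component: (α_{T1}−1)/(Σα−K) = 22.5/58.2 = 0.3866.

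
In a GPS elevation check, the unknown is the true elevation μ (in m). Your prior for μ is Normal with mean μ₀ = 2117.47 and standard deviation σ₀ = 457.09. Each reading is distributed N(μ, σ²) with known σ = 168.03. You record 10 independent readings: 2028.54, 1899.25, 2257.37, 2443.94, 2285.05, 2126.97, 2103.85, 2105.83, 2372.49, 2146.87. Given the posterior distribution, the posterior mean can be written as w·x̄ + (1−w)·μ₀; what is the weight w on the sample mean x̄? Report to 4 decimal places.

0.9867

For Normal data with known variance σ², a Normal(μ₀, σ₀²) prior on μ is conjugate. Posterior precision = 1/σ₀² + n/σ²; posterior mean is the precision-weighted average of μ₀ and x̄.
σ₀² = 457.09² = 208931.2681, σ² = 168.03² = 28234.0809. Prior precision 1/σ₀² = 1/208931.2681; data precision n/σ² = 10/28234.0809.
w = (n/σ²)/(1/σ₀² + n/σ²) = n·σ₀²/(σ² + n·σ₀²) = 10·208931.2681/(28234.0809 + 10·208931.2681) = 2089312.681/2117546.7619 = 0.9867.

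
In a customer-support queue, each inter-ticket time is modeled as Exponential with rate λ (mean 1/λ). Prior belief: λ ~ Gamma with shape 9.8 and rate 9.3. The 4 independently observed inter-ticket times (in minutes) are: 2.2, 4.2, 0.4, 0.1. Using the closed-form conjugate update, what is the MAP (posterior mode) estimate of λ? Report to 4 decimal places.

0.7901

With a Gamma(shape α, rate β) prior on the exponential rate λ, the posterior after n observations with total T = Σxᵢ is Gamma(α+n, β+T).
Sum of observations T = 6.9 minutes; n = 4.
Posterior: Gamma(9.8+4, 9.3+6.9) = Gamma(13.8, 16.2).
Mode = (α−1)/β = 0.7901.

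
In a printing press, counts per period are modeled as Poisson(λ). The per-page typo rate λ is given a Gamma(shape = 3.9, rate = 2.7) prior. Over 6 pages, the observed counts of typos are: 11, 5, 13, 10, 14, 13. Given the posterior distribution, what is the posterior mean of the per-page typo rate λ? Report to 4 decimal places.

8.0345

With a Gamma(shape α, rate β) prior, the Poisson likelihood is conjugate: the posterior is Gamma(α + ΣXᵢ, β + n).
Sum of counts S = 66 over n = 6 pages.
Posterior: Gamma(α+S, β+n) = Gamma(3.9+66, 2.7+6) = Gamma(69.9, 8.7).
Posterior mean = α/β = 69.9/8.7 = 8.0345.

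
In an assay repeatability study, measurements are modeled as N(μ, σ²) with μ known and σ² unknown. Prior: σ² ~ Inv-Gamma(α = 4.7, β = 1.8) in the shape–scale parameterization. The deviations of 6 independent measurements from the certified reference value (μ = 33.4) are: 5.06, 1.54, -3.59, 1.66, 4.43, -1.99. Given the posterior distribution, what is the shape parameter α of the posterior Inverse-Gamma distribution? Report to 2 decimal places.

With known mean μ and an Inverse-Gamma(α, β) prior on σ², the Normal likelihood is conjugate: posterior is Inv-Gamma(α + n/2, β + Σ(xᵢ−μ)²/2).
Σ(xᵢ−μ)² = (5.06)² + (1.54)² + (-3.59)² + (1.66)² + (4.43)² + (-1.99)² = 67.2039.
Posterior: Inv-Gamma(4.7 + 6/2, 1.8 + 67.2039/2) = Inv-Gamma(7.70, 35.40195).
Posterior α = 7.70.

7.70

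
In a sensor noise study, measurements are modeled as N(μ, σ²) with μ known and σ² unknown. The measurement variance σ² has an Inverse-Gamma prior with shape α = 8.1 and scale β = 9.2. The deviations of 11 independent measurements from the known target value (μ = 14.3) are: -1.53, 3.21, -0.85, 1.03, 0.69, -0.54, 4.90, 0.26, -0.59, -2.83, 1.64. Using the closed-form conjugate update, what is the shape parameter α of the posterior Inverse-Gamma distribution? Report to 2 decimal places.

13.60

With known mean μ and an Inverse-Gamma(α, β) prior on σ², the Normal likelihood is conjugate: posterior is Inv-Gamma(α + n/2, β + Σ(xᵢ−μ)²/2).
Σ(xᵢ−μ)² = (-1.53)² + (3.21)² + (-0.85)² + (1.03)² + (0.69)² + (-0.54)² + (4.90)² + (0.26)² + (-0.59)² + (-2.83)² + (1.64)² = 50.3203.
Posterior: Inv-Gamma(8.1 + 11/2, 9.2 + 50.3203/2) = Inv-Gamma(13.60, 34.36015).
Posterior α = 13.60.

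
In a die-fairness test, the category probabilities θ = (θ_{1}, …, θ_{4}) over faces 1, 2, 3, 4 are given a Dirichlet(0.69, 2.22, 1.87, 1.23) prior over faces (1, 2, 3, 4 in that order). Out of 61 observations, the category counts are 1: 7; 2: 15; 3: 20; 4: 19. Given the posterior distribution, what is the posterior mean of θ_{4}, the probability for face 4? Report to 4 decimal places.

The Dirichlet prior is conjugate to the Multinomial likelihood: each posterior αⱼ = prior αⱼ + observed count nⱼ.
Posterior concentration: (7.69, 17.22, 21.87, 20.23), total = 67.01.
E[θ_{4}|data] = α_{4}/Σα = 20.23/67.01 = 0.3019.

0.3019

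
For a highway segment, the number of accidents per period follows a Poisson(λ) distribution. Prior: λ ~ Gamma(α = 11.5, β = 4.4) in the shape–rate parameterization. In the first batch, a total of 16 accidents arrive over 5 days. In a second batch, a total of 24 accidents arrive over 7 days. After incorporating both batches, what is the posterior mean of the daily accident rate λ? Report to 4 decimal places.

With a Gamma(shape α, rate β) prior, the Poisson likelihood is conjugate: the posterior is Gamma(α + ΣXᵢ, β + n).
After batch 1: Gamma(α+S, β+n) = Gamma(11.5+16, 4.4+5) = Gamma(27.5, 9.4).
After batch 2: Gamma(α+S, β+n) = Gamma(27.5+24, 9.4+7) = Gamma(51.5, 16.4).
Posterior mean = α/β = 51.5/16.4 = 3.1402.

3.1402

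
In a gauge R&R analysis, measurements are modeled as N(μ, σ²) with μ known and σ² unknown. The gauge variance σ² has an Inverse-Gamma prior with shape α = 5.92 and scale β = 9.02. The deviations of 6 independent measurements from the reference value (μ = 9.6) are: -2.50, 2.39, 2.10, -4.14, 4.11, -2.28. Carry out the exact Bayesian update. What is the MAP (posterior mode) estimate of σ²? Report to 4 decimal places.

3.7118

With known mean μ and an Inverse-Gamma(α, β) prior on σ², the Normal likelihood is conjugate: posterior is Inv-Gamma(α + n/2, β + Σ(xᵢ−μ)²/2).
Σ(xᵢ−μ)² = (-2.50)² + (2.39)² + (2.10)² + (-4.14)² + (4.11)² + (-2.28)² = 55.6022.
Posterior: Inv-Gamma(5.92 + 6/2, 9.02 + 55.6022/2) = Inv-Gamma(8.92, 36.82110).
Mode = β/(α+1) = 36.82110/9.92 = 3.7118.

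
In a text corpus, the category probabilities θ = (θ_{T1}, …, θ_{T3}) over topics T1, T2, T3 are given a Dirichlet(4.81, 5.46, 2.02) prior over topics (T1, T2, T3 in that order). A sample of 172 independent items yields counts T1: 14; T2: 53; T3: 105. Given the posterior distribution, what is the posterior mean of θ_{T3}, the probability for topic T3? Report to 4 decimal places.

The Dirichlet prior is conjugate to the Multinomial likelihood: each posterior αⱼ = prior αⱼ + observed count nⱼ.
Posterior concentration: (18.81, 58.46, 107.02), total = 184.29.
E[θ_{T3}|data] = α_{T3}/Σα = 107.02/184.29 = 0.5807.

0.5807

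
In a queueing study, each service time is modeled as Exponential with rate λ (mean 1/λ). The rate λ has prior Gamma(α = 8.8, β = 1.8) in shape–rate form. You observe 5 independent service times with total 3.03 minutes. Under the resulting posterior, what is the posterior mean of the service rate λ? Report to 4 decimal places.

With a Gamma(shape α, rate β) prior on the exponential rate λ, the posterior after n observations with total T = Σxᵢ is Gamma(α+n, β+T).
Posterior: Gamma(8.8+5, 1.8+3.03) = Gamma(13.8, 4.83).
Posterior mean of λ = α/β = 13.8/4.83 = 2.8571.

2.8571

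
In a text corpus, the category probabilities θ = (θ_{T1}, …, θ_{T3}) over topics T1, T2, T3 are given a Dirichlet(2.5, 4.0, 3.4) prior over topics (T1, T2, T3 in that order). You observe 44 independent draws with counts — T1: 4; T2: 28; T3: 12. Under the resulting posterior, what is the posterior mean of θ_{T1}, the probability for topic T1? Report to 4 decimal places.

The Dirichlet prior is conjugate to the Multinomial likelihood: each posterior αⱼ = prior αⱼ + observed count nⱼ.
Posterior concentration: (6.5, 32.0, 15.4), total = 53.9.
E[θ_{T1}|data] = α_{T1}/Σα = 6.5/53.9 = 0.1206.

0.1206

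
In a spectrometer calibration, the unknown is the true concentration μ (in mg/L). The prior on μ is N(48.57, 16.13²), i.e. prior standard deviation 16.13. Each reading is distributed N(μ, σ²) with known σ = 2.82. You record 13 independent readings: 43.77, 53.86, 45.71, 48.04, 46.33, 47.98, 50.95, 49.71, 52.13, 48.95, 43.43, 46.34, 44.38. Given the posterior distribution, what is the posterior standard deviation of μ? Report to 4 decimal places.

For Normal data with known variance σ², a Normal(μ₀, σ₀²) prior on μ is conjugate. Posterior precision = 1/σ₀² + n/σ²; posterior mean is the precision-weighted average of μ₀ and x̄.
σ₀² = 16.13² = 260.1769, σ² = 2.82² = 7.9524; σ² + n·σ₀² = 7.9524 + 13·260.1769 = 3390.2521.
Posterior precision = 1/σ₀² + n/σ² = 1/260.1769 + 13/7.9524 = (σ² + n·σ₀²)/(σ₀²σ²) = 3390.2521/(260.1769·7.9524); posterior variance σₙ² = σ₀²σ²/(σ² + n·σ₀²) = 260.1769·7.9524/3390.2521 = 0.610288.
Posterior SD = √σₙ² = √(260.1769·7.9524/3390.2521) = 0.7812.

0.7812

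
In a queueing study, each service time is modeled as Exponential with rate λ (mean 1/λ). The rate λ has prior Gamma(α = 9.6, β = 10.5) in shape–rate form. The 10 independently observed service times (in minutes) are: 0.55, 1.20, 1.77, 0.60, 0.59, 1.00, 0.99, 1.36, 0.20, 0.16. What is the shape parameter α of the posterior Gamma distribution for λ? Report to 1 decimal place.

19.6

With a Gamma(shape α, rate β) prior on the exponential rate λ, the posterior after n observations with total T = Σxᵢ is Gamma(α+n, β+T).
Sum of observations T = 8.42 minutes; n = 10.
Posterior: Gamma(9.6+10, 10.5+8.42) = Gamma(19.6, 18.92).
Posterior α = 19.6.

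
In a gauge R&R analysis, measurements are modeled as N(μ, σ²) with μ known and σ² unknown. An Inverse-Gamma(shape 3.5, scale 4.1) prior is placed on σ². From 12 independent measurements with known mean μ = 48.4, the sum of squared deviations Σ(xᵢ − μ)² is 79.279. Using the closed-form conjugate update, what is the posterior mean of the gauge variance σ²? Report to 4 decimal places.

5.1458

With known mean μ and an Inverse-Gamma(α, β) prior on σ², the Normal likelihood is conjugate: posterior is Inv-Gamma(α + n/2, β + Σ(xᵢ−μ)²/2).
Posterior: Inv-Gamma(3.5 + 12/2, 4.1 + 79.279/2) = Inv-Gamma(9.50, 43.7395).
E[σ²|data] = β/(α−1) = 43.7395/8.50 = 5.1458.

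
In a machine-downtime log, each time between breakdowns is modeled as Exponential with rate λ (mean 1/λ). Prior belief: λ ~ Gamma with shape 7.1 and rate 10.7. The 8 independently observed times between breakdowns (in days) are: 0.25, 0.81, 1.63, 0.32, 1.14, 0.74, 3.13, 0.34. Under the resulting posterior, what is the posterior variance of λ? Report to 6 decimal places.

0.041565

With a Gamma(shape α, rate β) prior on the exponential rate λ, the posterior after n observations with total T = Σxᵢ is Gamma(α+n, β+T).
Sum of observations T = 8.36 days; n = 8.
Posterior: Gamma(7.1+8, 10.7+8.36) = Gamma(15.1, 19.06).
Var = α/β² = 0.041565.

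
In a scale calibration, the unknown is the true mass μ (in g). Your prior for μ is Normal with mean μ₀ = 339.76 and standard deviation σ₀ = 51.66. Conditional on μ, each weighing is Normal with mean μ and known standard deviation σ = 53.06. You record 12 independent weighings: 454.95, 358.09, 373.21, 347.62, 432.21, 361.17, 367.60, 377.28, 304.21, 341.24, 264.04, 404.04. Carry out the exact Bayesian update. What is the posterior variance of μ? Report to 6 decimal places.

For Normal data with known variance σ², a Normal(μ₀, σ₀²) prior on μ is conjugate. Posterior precision = 1/σ₀² + n/σ²; posterior mean is the precision-weighted average of μ₀ and x̄.
σ₀² = 51.66² = 2668.7556, σ² = 53.06² = 2815.3636; σ² + n·σ₀² = 2815.3636 + 12·2668.7556 = 34840.4308.
Posterior precision = 1/σ₀² + n/σ² = 1/2668.7556 + 12/2815.3636 = (σ² + n·σ₀²)/(σ₀²σ²) = 34840.4308/(2668.7556·2815.3636); posterior variance σₙ² = σ₀²σ²/(σ² + n·σ₀²) = 2668.7556·2815.3636/34840.4308 = 215.655123.

215.655123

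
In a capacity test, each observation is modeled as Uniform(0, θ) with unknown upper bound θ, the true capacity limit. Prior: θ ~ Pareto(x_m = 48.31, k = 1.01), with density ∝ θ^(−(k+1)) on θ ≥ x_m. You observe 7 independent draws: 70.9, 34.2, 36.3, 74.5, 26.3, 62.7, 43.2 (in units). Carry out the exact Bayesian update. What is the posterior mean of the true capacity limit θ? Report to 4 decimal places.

85.1277

A Pareto(scale x_m, shape k) prior on the upper bound θ of Uniform(0, θ) is conjugate: posterior is Pareto(max(x_m, max xᵢ), k + n).
Sample maximum = 74.5; prior scale x_m = 48.31 → posterior scale = max = 74.50.
Posterior shape = 1.01 + 7 = 8.01.
E[θ|data] = k·x_m/(k−1) = 8.01·74.50/7.01 = 85.1277.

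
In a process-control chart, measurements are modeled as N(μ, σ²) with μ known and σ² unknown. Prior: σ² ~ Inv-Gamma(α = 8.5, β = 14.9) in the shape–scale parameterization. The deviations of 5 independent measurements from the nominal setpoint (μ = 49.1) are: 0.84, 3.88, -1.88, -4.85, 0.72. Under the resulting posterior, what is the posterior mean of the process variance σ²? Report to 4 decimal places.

3.6568

With known mean μ and an Inverse-Gamma(α, β) prior on σ², the Normal likelihood is conjugate: posterior is Inv-Gamma(α + n/2, β + Σ(xᵢ−μ)²/2).
Σ(xᵢ−μ)² = (0.84)² + (3.88)² + (-1.88)² + (-4.85)² + (0.72)² = 43.3353.
Posterior: Inv-Gamma(8.5 + 5/2, 14.9 + 43.3353/2) = Inv-Gamma(11.00, 36.56765).
E[σ²|data] = β/(α−1) = 36.56765/10.00 = 3.6568.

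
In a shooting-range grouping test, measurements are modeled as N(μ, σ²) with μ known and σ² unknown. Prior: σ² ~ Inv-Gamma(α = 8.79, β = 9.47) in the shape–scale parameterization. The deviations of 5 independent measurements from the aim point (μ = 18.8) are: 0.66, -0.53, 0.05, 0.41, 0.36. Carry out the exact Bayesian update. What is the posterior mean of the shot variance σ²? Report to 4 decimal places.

With known mean μ and an Inverse-Gamma(α, β) prior on σ², the Normal likelihood is conjugate: posterior is Inv-Gamma(α + n/2, β + Σ(xᵢ−μ)²/2).
Σ(xᵢ−μ)² = (0.66)² + (-0.53)² + (0.05)² + (0.41)² + (0.36)² = 1.0167.
Posterior: Inv-Gamma(8.79 + 5/2, 9.47 + 1.0167/2) = Inv-Gamma(11.29, 9.97835).
E[σ²|data] = β/(α−1) = 9.97835/10.29 = 0.9697.

0.9697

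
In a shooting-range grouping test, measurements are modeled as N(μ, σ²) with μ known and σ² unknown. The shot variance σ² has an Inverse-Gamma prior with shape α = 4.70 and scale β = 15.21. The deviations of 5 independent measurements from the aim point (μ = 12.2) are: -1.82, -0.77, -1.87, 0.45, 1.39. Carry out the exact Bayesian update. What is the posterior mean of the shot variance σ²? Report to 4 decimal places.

3.2223

With known mean μ and an Inverse-Gamma(α, β) prior on σ², the Normal likelihood is conjugate: posterior is Inv-Gamma(α + n/2, β + Σ(xᵢ−μ)²/2).
Σ(xᵢ−μ)² = (-1.82)² + (-0.77)² + (-1.87)² + (0.45)² + (1.39)² = 9.5368.
Posterior: Inv-Gamma(4.70 + 5/2, 15.21 + 9.5368/2) = Inv-Gamma(7.20, 19.97840).
E[σ²|data] = β/(α−1) = 19.97840/6.20 = 3.2223.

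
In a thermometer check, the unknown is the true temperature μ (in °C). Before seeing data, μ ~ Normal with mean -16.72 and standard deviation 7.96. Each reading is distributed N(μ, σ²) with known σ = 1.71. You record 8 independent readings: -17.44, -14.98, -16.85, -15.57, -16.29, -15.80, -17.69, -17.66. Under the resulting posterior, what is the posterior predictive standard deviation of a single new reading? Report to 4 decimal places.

For Normal data with known variance σ², a Normal(μ₀, σ₀²) prior on μ is conjugate. Posterior precision = 1/σ₀² + n/σ²; posterior mean is the precision-weighted average of μ₀ and x̄.
σ₀² = 7.96² = 63.3616, σ² = 1.71² = 2.9241; σ² + n·σ₀² = 2.9241 + 8·63.3616 = 509.8169.
Posterior precision = 1/σ₀² + n/σ² = 1/63.3616 + 8/2.9241 = (σ² + n·σ₀²)/(σ₀²σ²) = 509.8169/(63.3616·2.9241); posterior variance σₙ² = σ₀²σ²/(σ² + n·σ₀²) = 63.3616·2.9241/509.8169 = 0.363416.
Predictive variance for one new observation = σₙ² + σ² = 63.3616·2.9241/509.8169 + 2.9241 = σ²·(σ₀² + 509.8169)/509.8169 = 2.9241·573.1785/509.8169 = 3.287516; SD = √(2.9241·573.1785/509.8169) = 1.8132.

1.8132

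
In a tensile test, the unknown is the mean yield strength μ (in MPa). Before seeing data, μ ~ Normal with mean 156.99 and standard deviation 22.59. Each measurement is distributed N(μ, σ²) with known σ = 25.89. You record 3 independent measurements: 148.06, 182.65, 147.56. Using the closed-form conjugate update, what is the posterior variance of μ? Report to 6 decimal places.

For Normal data with known variance σ², a Normal(μ₀, σ₀²) prior on μ is conjugate. Posterior precision = 1/σ₀² + n/σ²; posterior mean is the precision-weighted average of μ₀ and x̄.
σ₀² = 22.59² = 510.3081, σ² = 25.89² = 670.2921; σ² + n·σ₀² = 670.2921 + 3·510.3081 = 2201.2164.
Posterior precision = 1/σ₀² + n/σ² = 1/510.3081 + 3/670.2921 = (σ² + n·σ₀²)/(σ₀²σ²) = 2201.2164/(510.3081·670.2921); posterior variance σₙ² = σ₀²σ²/(σ² + n·σ₀²) = 510.3081·670.2921/2201.2164 = 155.393849.

155.393849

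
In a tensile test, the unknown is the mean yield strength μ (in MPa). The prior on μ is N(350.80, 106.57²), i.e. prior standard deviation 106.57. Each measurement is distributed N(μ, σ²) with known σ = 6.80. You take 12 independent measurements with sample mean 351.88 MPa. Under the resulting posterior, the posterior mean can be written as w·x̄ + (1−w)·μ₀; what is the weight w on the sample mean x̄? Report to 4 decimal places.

For Normal data with known variance σ², a Normal(μ₀, σ₀²) prior on μ is conjugate. Posterior precision = 1/σ₀² + n/σ²; posterior mean is the precision-weighted average of μ₀ and x̄.
σ₀² = 106.57² = 11357.1649, σ² = 6.80² = 46.24. Prior precision 1/σ₀² = 1/11357.1649; data precision n/σ² = 12/46.24.
w = (n/σ²)/(1/σ₀² + n/σ²) = n·σ₀²/(σ² + n·σ₀²) = 12·11357.1649/(46.24 + 12·11357.1649) = 136285.9788/136332.2188 = 0.9997.

0.9997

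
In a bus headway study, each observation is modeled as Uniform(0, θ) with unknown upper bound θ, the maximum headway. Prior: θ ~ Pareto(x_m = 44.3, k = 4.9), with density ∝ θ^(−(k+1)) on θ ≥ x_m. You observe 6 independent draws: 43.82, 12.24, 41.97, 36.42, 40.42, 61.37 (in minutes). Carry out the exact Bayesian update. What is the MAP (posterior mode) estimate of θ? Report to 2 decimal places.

A Pareto(scale x_m, shape k) prior on the upper bound θ of Uniform(0, θ) is conjugate: posterior is Pareto(max(x_m, max xᵢ), k + n).
Sample maximum = 61.37; prior scale x_m = 44.3 → posterior scale = max = 61.37.
Posterior shape = 4.9 + 6 = 10.9.
The Pareto density is decreasing on [x_m, ∞), so the mode is x_m = 61.37.

61.37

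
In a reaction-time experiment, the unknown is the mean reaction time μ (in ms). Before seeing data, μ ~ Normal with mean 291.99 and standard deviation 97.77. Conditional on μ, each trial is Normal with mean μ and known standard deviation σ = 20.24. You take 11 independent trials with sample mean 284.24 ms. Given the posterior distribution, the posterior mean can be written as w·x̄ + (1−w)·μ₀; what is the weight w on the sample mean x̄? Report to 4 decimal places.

0.9961

For Normal data with known variance σ², a Normal(μ₀, σ₀²) prior on μ is conjugate. Posterior precision = 1/σ₀² + n/σ²; posterior mean is the precision-weighted average of μ₀ and x̄.
σ₀² = 97.77² = 9558.9729, σ² = 20.24² = 409.6576. Prior precision 1/σ₀² = 1/9558.9729; data precision n/σ² = 11/409.6576.
w = (n/σ²)/(1/σ₀² + n/σ²) = n·σ₀²/(σ² + n·σ₀²) = 11·9558.9729/(409.6576 + 11·9558.9729) = 105148.7019/105558.3595 = 0.9961.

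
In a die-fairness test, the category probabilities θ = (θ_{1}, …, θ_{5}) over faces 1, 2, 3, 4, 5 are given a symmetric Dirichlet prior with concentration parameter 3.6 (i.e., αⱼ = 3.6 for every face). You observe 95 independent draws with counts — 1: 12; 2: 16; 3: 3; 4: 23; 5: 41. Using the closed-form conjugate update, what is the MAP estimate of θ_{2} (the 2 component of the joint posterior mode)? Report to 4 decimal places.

The Dirichlet prior is conjugate to the Multinomial likelihood: each posterior αⱼ = prior αⱼ + observed count nⱼ.
Posterior concentration: (15.6, 19.6, 6.6, 26.6, 44.6), total = 113.0.
Joint mode component: (α_{2}−1)/(Σα−K) = 18.6/108.0 = 0.1722.

0.1722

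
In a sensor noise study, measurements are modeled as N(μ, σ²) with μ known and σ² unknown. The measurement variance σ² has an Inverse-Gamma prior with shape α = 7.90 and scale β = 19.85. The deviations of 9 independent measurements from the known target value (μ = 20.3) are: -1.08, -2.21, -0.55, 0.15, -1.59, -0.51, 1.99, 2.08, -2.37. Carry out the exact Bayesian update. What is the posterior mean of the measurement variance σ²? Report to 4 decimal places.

2.7529

With known mean μ and an Inverse-Gamma(α, β) prior on σ², the Normal likelihood is conjugate: posterior is Inv-Gamma(α + n/2, β + Σ(xᵢ−μ)²/2).
Σ(xᵢ−μ)² = (-1.08)² + (-2.21)² + (-0.55)² + (0.15)² + (-1.59)² + (-0.51)² + (1.99)² + (2.08)² + (-2.37)² = 23.0671.
Posterior: Inv-Gamma(7.90 + 9/2, 19.85 + 23.0671/2) = Inv-Gamma(12.40, 31.38355).
E[σ²|data] = β/(α−1) = 31.38355/11.40 = 2.7529.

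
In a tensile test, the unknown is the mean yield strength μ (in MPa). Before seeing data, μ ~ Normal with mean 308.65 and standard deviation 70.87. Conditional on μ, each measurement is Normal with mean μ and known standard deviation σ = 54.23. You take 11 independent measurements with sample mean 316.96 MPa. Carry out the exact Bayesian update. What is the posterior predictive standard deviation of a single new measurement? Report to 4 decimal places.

For Normal data with known variance σ², a Normal(μ₀, σ₀²) prior on μ is conjugate. Posterior precision = 1/σ₀² + n/σ²; posterior mean is the precision-weighted average of μ₀ and x̄.
σ₀² = 70.87² = 5022.5569, σ² = 54.23² = 2940.8929; σ² + n·σ₀² = 2940.8929 + 11·5022.5569 = 58189.0188.
Posterior precision = 1/σ₀² + n/σ² = 1/5022.5569 + 11/2940.8929 = (σ² + n·σ₀²)/(σ₀²σ²) = 58189.0188/(5022.5569·2940.8929); posterior variance σₙ² = σ₀²σ²/(σ² + n·σ₀²) = 5022.5569·2940.8929/58189.0188 = 253.841743.
Predictive variance for one new observation = σₙ² + σ² = 5022.5569·2940.8929/58189.0188 + 2940.8929 = σ²·(σ₀² + 58189.0188)/58189.0188 = 2940.8929·63211.5757/58189.0188 = 3194.734643; SD = √(2940.8929·63211.5757/58189.0188) = 56.5220.

56.5220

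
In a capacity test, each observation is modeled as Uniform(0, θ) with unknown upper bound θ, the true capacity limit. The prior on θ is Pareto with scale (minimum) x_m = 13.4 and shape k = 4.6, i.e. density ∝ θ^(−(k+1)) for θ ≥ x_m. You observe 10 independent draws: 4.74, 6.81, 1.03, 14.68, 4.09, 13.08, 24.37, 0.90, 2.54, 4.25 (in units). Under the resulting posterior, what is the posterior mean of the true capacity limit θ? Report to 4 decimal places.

26.1619

A Pareto(scale x_m, shape k) prior on the upper bound θ of Uniform(0, θ) is conjugate: posterior is Pareto(max(x_m, max xᵢ), k + n).
Sample maximum = 24.37; prior scale x_m = 13.4 → posterior scale = max = 24.37.
Posterior shape = 4.6 + 10 = 14.6.
E[θ|data] = k·x_m/(k−1) = 14.6·24.37/13.6 = 26.1619.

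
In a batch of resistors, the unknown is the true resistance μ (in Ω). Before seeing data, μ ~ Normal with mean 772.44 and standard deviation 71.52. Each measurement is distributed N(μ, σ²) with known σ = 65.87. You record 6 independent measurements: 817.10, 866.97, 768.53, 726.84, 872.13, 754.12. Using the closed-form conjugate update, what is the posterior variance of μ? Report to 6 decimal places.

For Normal data with known variance σ², a Normal(μ₀, σ₀²) prior on μ is conjugate. Posterior precision = 1/σ₀² + n/σ²; posterior mean is the precision-weighted average of μ₀ and x̄.
σ₀² = 71.52² = 5115.1104, σ² = 65.87² = 4338.8569; σ² + n·σ₀² = 4338.8569 + 6·5115.1104 = 35029.5193.
Posterior precision = 1/σ₀² + n/σ² = 1/5115.1104 + 6/4338.8569 = (σ² + n·σ₀²)/(σ₀²σ²) = 35029.5193/(5115.1104·4338.8569); posterior variance σₙ² = σ₀²σ²/(σ² + n·σ₀²) = 5115.1104·4338.8569/35029.5193 = 633.572270.

633.572270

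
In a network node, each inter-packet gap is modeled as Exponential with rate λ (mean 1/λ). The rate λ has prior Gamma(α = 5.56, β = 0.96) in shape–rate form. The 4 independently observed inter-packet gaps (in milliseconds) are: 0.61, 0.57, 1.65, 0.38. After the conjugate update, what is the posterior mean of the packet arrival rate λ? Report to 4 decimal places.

2.2926

With a Gamma(shape α, rate β) prior on the exponential rate λ, the posterior after n observations with total T = Σxᵢ is Gamma(α+n, β+T).
Sum of observations T = 3.21 milliseconds; n = 4.
Posterior: Gamma(5.56+4, 0.96+3.21) = Gamma(9.56, 4.17).
Posterior mean of λ = α/β = 9.56/4.17 = 2.2926.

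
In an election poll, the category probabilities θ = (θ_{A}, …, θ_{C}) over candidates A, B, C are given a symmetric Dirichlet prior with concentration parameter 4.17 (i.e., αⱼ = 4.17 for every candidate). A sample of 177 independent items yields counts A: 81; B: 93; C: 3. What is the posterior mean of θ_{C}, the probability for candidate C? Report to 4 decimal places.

0.0378

The Dirichlet prior is conjugate to the Multinomial likelihood: each posterior αⱼ = prior αⱼ + observed count nⱼ.
Posterior concentration: (85.17, 97.17, 7.17), total = 189.51.
E[θ_{C}|data] = α_{C}/Σα = 7.17/189.51 = 0.0378.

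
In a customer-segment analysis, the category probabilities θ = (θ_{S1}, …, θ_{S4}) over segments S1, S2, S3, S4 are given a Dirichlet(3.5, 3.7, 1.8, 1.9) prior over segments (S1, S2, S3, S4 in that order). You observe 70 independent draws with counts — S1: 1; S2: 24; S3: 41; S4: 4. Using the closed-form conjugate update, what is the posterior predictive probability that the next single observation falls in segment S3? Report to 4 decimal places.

The Dirichlet prior is conjugate to the Multinomial likelihood: each posterior αⱼ = prior αⱼ + observed count nⱼ.
Posterior concentration: (4.5, 27.7, 42.8, 5.9), total = 80.9.
P(next = S3 | data) = α_{S3}/Σα = 0.5290.

0.5290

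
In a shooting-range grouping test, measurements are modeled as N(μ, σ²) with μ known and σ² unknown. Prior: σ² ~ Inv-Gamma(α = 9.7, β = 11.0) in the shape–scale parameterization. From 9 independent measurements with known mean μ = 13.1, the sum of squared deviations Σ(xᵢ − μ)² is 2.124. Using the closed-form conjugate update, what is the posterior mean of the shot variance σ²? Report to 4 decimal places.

With known mean μ and an Inverse-Gamma(α, β) prior on σ², the Normal likelihood is conjugate: posterior is Inv-Gamma(α + n/2, β + Σ(xᵢ−μ)²/2).
Posterior: Inv-Gamma(9.7 + 9/2, 11.0 + 2.124/2) = Inv-Gamma(14.20, 12.0620).
E[σ²|data] = β/(α−1) = 12.0620/13.20 = 0.9138.

0.9138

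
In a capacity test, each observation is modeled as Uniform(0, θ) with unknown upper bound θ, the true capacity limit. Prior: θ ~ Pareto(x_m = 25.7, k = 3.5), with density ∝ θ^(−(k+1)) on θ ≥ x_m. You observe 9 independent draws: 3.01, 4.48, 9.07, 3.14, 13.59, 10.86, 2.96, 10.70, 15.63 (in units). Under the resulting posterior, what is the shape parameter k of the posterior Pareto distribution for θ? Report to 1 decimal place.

A Pareto(scale x_m, shape k) prior on the upper bound θ of Uniform(0, θ) is conjugate: posterior is Pareto(max(x_m, max xᵢ), k + n).
Sample maximum = 15.63; prior scale x_m = 25.7 → posterior scale = max = 25.70.
Posterior shape = 3.5 + 9 = 12.5.
Posterior shape k = 12.5.

12.5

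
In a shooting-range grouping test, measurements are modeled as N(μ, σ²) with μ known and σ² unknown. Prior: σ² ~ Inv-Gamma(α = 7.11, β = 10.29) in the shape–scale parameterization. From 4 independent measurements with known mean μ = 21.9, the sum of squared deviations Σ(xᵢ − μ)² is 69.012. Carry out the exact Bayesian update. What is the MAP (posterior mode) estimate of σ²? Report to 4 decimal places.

4.4309

With known mean μ and an Inverse-Gamma(α, β) prior on σ², the Normal likelihood is conjugate: posterior is Inv-Gamma(α + n/2, β + Σ(xᵢ−μ)²/2).
Posterior: Inv-Gamma(7.11 + 4/2, 10.29 + 69.012/2) = Inv-Gamma(9.11, 44.7960).
Mode = β/(α+1) = 44.7960/10.11 = 4.4309.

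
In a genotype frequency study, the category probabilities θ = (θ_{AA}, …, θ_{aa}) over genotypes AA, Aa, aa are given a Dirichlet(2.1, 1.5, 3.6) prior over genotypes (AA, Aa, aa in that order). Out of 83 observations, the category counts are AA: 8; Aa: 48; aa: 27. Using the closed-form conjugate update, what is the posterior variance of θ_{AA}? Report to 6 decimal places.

0.001090

The Dirichlet prior is conjugate to the Multinomial likelihood: each posterior αⱼ = prior αⱼ + observed count nⱼ.
Posterior concentration: (10.1, 49.5, 30.6), total = 90.2.
Var[θ_j] = α_j(Σα−α_j)/((Σα)²(Σα+1)) = 10.1·80.1/(90.2²·91.2) = 0.001090.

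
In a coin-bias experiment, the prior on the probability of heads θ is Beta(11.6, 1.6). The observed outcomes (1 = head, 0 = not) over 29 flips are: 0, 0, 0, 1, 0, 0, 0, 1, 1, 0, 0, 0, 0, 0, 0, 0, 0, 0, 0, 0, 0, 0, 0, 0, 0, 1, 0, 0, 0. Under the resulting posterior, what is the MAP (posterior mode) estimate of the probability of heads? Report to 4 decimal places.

0.3632

The Beta prior is conjugate to a Binomial/Bernoulli likelihood; the update adds successes to α and failures to β.
Posterior: Beta(α+k, β+n−k) = Beta(11.6+4, 1.6+25) = Beta(15.6, 26.6).
Mode of Beta(a,b) for a,b>1 is (a−1)/(a+b−2) = 14.6/40.2 = 0.3632.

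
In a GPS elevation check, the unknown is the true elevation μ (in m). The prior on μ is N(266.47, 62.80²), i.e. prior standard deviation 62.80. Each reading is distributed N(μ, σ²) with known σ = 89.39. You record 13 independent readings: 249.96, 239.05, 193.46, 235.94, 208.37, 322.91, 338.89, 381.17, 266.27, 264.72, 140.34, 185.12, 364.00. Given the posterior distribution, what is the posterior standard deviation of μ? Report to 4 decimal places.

23.0604

For Normal data with known variance σ², a Normal(μ₀, σ₀²) prior on μ is conjugate. Posterior precision = 1/σ₀² + n/σ²; posterior mean is the precision-weighted average of μ₀ and x̄.
σ₀² = 62.80² = 3943.84, σ² = 89.39² = 7990.5721; σ² + n·σ₀² = 7990.5721 + 13·3943.84 = 59260.4921.
Posterior precision = 1/σ₀² + n/σ² = 1/3943.84 + 13/7990.5721 = (σ² + n·σ₀²)/(σ₀²σ²) = 59260.4921/(3943.84·7990.5721); posterior variance σₙ² = σ₀²σ²/(σ² + n·σ₀²) = 3943.84·7990.5721/59260.4921 = 531.779888.
Posterior SD = √σₙ² = √(3943.84·7990.5721/59260.4921) = 23.0604.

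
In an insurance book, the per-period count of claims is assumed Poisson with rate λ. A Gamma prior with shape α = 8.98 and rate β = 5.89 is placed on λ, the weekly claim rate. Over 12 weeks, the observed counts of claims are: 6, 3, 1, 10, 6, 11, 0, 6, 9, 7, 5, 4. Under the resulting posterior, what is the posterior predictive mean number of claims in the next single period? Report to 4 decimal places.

With a Gamma(shape α, rate β) prior, the Poisson likelihood is conjugate: the posterior is Gamma(α + ΣXᵢ, β + n).
Sum of counts S = 68 over n = 12 weeks.
Posterior: Gamma(α+S, β+n) = Gamma(8.98+68, 5.89+12) = Gamma(76.98, 17.89).
The predictive distribution for one future period is NegBinom with mean α/β = 4.3030.

4.3030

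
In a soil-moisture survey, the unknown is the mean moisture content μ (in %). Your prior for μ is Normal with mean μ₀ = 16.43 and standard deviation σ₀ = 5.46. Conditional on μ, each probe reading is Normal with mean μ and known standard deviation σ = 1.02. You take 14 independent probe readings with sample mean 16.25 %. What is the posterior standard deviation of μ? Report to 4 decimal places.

0.2723

For Normal data with known variance σ², a Normal(μ₀, σ₀²) prior on μ is conjugate. Posterior precision = 1/σ₀² + n/σ²; posterior mean is the precision-weighted average of μ₀ and x̄.
σ₀² = 5.46² = 29.8116, σ² = 1.02² = 1.0404; σ² + n·σ₀² = 1.0404 + 14·29.8116 = 418.4028.
Posterior precision = 1/σ₀² + n/σ² = 1/29.8116 + 14/1.0404 = (σ² + n·σ₀²)/(σ₀²σ²) = 418.4028/(29.8116·1.0404); posterior variance σₙ² = σ₀²σ²/(σ² + n·σ₀²) = 29.8116·1.0404/418.4028 = 0.074129.
Posterior SD = √σₙ² = √(29.8116·1.0404/418.4028) = 0.2723.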